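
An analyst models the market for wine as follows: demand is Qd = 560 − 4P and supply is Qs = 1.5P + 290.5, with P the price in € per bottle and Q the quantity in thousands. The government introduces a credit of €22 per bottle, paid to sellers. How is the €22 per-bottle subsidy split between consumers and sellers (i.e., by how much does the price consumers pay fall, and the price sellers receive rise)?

Without the subsidy, 560 − 4P = 1.5P + 290.5 gives 5.5P = 269.5, so P* = €49 and Q* = 364.
With a per-unit subsidy paid to sellers, each receives P + 22 per unit sold, so supply becomes Qs = 1.5(P + 22) + 290.5.
Solving gives Q = 388 with consumers paying €43 and sellers receiving €65 (the €22 wedge).
Gain to consumers: €6; to sellers: €16. (They sum to €22.)

Consumers gain €6 per bottle; sellers gain €16 per bottle.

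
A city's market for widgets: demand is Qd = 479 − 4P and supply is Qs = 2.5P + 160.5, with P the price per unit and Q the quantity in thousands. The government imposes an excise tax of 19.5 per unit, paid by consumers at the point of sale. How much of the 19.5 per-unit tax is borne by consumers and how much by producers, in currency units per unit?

Consumers bear 7.5 per unit; producers bear 12 per unit.

Before the tax: set 479 − 4P = 2.5P + 160.5 → P* = 49, Q* = 283.
With the tax collected from consumers, demand (in seller-price terms) shifts: Qd = 479 − 4(P + 19.5).
New equilibrium: consumers pay 56.5, producers receive 37, Q = 253. (Wedge: Pb − Ps = 19.5.)
Burden on consumers: 7.5; on producers: 12. (They sum to 19.5.)
The less price-elastic side of the market bears the larger share of a per-unit tax.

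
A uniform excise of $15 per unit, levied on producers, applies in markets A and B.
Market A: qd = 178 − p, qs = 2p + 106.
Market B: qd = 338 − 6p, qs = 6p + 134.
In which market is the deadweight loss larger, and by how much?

Market A: pre-tax p* = $24, q* = 154; post-tax q = 144; deadweight loss = $75.
Market B: pre-tax p* = $17, q* = 236; post-tax q = 191; deadweight loss = $337.5.
Difference: $75 vs $337.5 → market B is larger by $262.5.

Market B, by $262.5.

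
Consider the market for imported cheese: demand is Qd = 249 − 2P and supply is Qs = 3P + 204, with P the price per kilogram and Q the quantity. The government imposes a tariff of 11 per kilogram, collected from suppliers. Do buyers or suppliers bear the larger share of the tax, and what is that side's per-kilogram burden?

Without the tax, 249 − 2P = 3P + 204 gives 5P = 45, so P* = 9 and Q* = 231.
With the tax collected from suppliers, supply shifts: Qs = 3(P − 11) + 204.
Solving gives Q = 217.8 with buyers paying 15.6 and suppliers receiving 4.6 (the 11 wedge).
Per-kilogram burden: buyers 6.6, suppliers 4.4.
Buyers take the larger share because demand is less price-elastic here (demand slope 2 vs supply slope 3).
The less price-elastic side of the market bears the larger share of a per-unit tax.

Buyers bear the larger share: 6.6 per kilogram.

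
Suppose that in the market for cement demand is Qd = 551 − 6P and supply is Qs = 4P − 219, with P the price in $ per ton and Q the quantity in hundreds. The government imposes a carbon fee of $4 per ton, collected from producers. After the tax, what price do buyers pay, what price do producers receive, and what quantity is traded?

Without the tax, 551 − 6P = 4P − 219 gives 10P = 770, so P* = $77 and Q* = 89.
With the tax collected from producers, supply shifts: Qs = 4(P − 4) − 219.
New equilibrium: buyers pay $78.6, producers receive $74.6, Q = 79.4. (Wedge: Pb − Ps = 4.)

Buyers pay $78.6; producers receive $74.6; quantity = 79.4.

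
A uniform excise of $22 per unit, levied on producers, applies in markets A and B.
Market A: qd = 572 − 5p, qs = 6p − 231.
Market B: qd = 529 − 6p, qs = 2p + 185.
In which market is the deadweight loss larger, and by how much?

Market A, by $297.

Market A: pre-tax p* = $73, q* = 207; post-tax q = 147; deadweight loss = $660.
Market B: pre-tax p* = $43, q* = 271; post-tax q = 238; deadweight loss = $363.
Difference: $660 vs $363 → market A is larger by $297.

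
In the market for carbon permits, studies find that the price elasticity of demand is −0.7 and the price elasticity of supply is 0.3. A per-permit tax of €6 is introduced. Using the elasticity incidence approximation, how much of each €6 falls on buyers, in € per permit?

Buyers bear ≈ €1.8 per permit.

Incidence ratio: buyers' share ≈ εs / (εs + |εd|) = 0.3 / (0.3 + 0.7) = 0.3.
So buyers bear ≈ 0.3 × €6 = €1.8; suppliers bear €4.2.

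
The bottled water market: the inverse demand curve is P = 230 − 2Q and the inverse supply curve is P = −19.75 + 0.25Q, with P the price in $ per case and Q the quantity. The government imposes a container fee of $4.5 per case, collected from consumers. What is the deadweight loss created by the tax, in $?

Rewrite in direct form: Qd = 115 − 0.5P and Qs = 4P + 79.
Without the tax, 115 − 0.5P = 4P + 79 gives 4.5P = 36, so P* = $8 and Q* = 111.
With the tax collected from consumers, demand (in seller-price terms) shifts: Qd = 115 − 0.5(P + 4.5).
Solving gives Q = 109 with consumers paying $12 and suppliers receiving $7.5 (the $4.5 wedge).
Quantity falls by |ΔQ| = |111 − 109| = 2.
DWL = ½ · t · |ΔQ| = ½ · 4.5 · 2 = $4.5.

Deadweight loss = $4.5.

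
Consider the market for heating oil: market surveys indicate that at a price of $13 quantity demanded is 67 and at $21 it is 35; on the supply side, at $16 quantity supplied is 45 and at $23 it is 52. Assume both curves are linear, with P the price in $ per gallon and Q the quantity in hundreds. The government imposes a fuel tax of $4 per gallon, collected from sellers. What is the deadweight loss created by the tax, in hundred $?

Deadweight loss = $6.4 hundred.

Demand slope: (35 − 67)/(21 − 13) = -4, so Qd = 119 − 4P.
Supply slope: (52 − 45)/(23 − 16) = 1, so Qs = P + 29.
Before the tax: set 119 − 4P = P + 29 → P* = $18, Q* = 47.
With the tax collected from sellers, supply shifts: Qs = (P − 4) + 29.
Solving gives Q = 43.8 with consumers paying $18.8 and sellers receiving $14.8 (the $4 wedge).
Quantity falls by |ΔQ| = |47 − 43.8| = 3.2.
DWL = ½ · t · |ΔQ| = ½ · 4 · 3.2 = $6.4.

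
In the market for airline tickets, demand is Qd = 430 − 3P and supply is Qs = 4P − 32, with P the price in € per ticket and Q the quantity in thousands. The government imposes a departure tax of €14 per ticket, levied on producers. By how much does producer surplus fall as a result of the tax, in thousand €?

Without the tax, 430 − 3P = 4P − 32 gives 7P = 462, so P* = €66 and Q* = 232.
With the tax collected from producers, supply shifts: Qs = 4(P − 14) − 32.
Solving gives Q = 208 with consumers paying €74 and producers receiving €60 (the €14 wedge).
ΔPS is the trapezoid between Q = 208 and Q = 232 of height €6: ½ · (232 + 208) · 6 = €1320.

Producer surplus falls by €1320 thousand.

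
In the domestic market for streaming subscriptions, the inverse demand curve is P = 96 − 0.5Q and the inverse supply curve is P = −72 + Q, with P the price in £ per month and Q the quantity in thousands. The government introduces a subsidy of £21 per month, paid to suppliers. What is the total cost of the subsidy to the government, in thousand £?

Rewrite in direct form: Qd = 192 − 2P and Qs = P + 72.
Before the subsidy: set 192 − 2P = P + 72 → P* = £40, Q* = 112.
With a per-unit subsidy paid to suppliers, each receives P + 21 per unit sold, so supply becomes Qs = (P + 21) + 72.
Solving gives Q = 126 with buyers paying £33 and suppliers receiving £54 (the £21 wedge).
Outlay = t · Q = 21 · 126 = £2646.

Government outlay = £2646 thousand.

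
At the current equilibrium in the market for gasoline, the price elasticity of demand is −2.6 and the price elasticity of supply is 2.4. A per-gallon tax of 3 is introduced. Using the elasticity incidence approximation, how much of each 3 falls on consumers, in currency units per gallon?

Consumers bear ≈ 1.44 per gallon.

Incidence ratio: consumers' share ≈ εs / (εs + |εd|) = 2.4 / (2.4 + 2.6) = 0.48.
So consumers bear ≈ 0.48 × 3 = 1.44; suppliers bear 1.56.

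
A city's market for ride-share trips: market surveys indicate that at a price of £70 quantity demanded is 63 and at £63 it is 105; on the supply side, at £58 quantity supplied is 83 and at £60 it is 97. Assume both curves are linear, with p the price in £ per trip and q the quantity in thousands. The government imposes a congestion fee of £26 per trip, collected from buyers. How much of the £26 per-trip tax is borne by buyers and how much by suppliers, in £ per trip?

Demand slope: (105 − 63)/(63 − 70) = -6, so qd = 483 − 6p.
Supply slope: (97 − 83)/(60 − 58) = 7, so qs = 7p − 323.
Without the tax, 483 − 6p = 7p − 323 gives 13p = 806, so p* = £62 and q* = 111.
With the tax collected from buyers, demand (in seller-price terms) shifts: qd = 483 − 6(p + 26).
New equilibrium: buyers pay £76, suppliers receive £50, q = 27. (Wedge: pb − ps = 26.)
Burden on buyers: £14; on suppliers: £12. (They sum to £26.)
The less price-elastic side of the market bears the larger share of a per-unit tax.

Buyers bear £14 per trip; suppliers bear £12 per trip.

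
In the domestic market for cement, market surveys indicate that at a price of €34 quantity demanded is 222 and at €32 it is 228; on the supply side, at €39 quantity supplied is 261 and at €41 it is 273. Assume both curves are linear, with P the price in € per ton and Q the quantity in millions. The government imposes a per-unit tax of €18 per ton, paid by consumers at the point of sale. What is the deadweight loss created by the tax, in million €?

Deadweight loss = €324 million.

Demand slope: (228 − 222)/(32 − 34) = -3, so Qd = 324 − 3P.
Supply slope: (273 − 261)/(41 − 39) = 6, so Qs = 6P + 27.
Without the tax, 324 − 3P = 6P + 27 gives 9P = 297, so P* = €33 and Q* = 225.
With the tax collected from consumers, demand (in seller-price terms) shifts: Qd = 324 − 3(P + 18).
New equilibrium: consumers pay €45, sellers receive €27, Q = 189. (Wedge: Pb − Ps = 18.)
Quantity falls by |ΔQ| = |225 − 189| = 36.
DWL = ½ · t · |ΔQ| = ½ · 18 · 36 = €324.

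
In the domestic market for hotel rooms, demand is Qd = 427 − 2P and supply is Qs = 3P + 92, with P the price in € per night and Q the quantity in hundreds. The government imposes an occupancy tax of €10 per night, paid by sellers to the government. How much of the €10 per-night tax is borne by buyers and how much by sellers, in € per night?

Buyers bear €6 per night; sellers bear €4 per night.

Without the tax, 427 − 2P = 3P + 92 gives 5P = 335, so P* = €67 and Q* = 293.
With the tax collected from sellers, supply shifts: Qs = 3(P − 10) + 92.
Solving gives Q = 281 with buyers paying €73 and sellers receiving €63 (the €10 wedge).
Burden on buyers: €6; on sellers: €4. (They sum to €10.)
The less price-elastic side of the market bears the larger share of a per-unit tax.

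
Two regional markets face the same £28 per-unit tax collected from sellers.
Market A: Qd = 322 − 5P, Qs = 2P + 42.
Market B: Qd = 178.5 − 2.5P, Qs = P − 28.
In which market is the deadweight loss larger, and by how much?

Market A, by £280.

Market A: pre-tax P* = £40, Q* = 122; post-tax Q = 82; deadweight loss = £560.
Market B: pre-tax P* = £59, Q* = 31; post-tax Q = 11; deadweight loss = £280.
Difference: £560 vs £280 → market A is larger by £280.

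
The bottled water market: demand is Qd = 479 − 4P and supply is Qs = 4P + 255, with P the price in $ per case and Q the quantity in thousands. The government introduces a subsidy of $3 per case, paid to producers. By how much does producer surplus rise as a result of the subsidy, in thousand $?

Producer surplus rises by $555 thousand.

Before the subsidy: set 479 − 4P = 4P + 255 → P* = $28, Q* = 367.
With a per-unit subsidy paid to producers, each receives P + 3 per unit sold, so supply becomes Qs = 4(P + 3) + 255.
New equilibrium: consumers pay $26.5, producers receive $29.5, Q = 373. (Wedge: Pb − Ps = −3.)
ΔPS is the trapezoid between Q = 373 and Q = 367 of height $1.5: ½ · (367 + 373) · 1.5 = $555.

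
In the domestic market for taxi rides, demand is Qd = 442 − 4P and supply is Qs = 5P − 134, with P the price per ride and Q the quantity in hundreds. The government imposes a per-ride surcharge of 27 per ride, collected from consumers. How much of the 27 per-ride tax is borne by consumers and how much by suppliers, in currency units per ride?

Before the tax: set 442 − 4P = 5P − 134 → P* = 64, Q* = 186.
With the tax collected from consumers, demand (in seller-price terms) shifts: Qd = 442 − 4(P + 27).
Solving gives Q = 126 with consumers paying 79 and suppliers receiving 52 (the 27 wedge).
Burden on consumers: 15; on suppliers: 12. (They sum to 27.)
The less price-elastic side of the market bears the larger share of a per-unit tax.

Consumers bear 15 per ride; suppliers bear 12 per ride.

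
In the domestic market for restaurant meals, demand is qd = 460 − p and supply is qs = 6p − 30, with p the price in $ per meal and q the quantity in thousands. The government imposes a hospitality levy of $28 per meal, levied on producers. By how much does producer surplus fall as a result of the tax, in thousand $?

Producer surplus falls by $1512 thousand.

Before the tax: set 460 − p = 6p − 30 → p* = $70, q* = 390.
With the tax collected from producers, supply shifts: qs = 6(p − 28) − 30.
New equilibrium: consumers pay $94, producers receive $66, q = 366. (Wedge: pb − ps = 28.)
ΔPS is the trapezoid between Q = 366 and Q = 390 of height $4: ½ · (390 + 366) · 4 = $1512.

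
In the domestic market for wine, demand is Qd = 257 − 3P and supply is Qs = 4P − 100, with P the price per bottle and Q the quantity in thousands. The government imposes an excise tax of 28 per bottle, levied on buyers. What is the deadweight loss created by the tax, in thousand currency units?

Deadweight loss = 672 thousand.

Without the tax, 257 − 3P = 4P − 100 gives 7P = 357, so P* = 51 and Q* = 104.
With the tax collected from buyers, demand (in seller-price terms) shifts: Qd = 257 − 3(P + 28).
New equilibrium: buyers pay 67, sellers receive 39, Q = 56. (Wedge: Pb − Ps = 28.)
Quantity falls by |ΔQ| = |104 − 56| = 48.
DWL = ½ · t · |ΔQ| = ½ · 28 · 48 = 672.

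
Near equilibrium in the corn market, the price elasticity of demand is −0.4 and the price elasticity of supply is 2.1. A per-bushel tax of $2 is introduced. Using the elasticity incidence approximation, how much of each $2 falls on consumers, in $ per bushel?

Consumers bear ≈ $1.68 per bushel.

Incidence ratio: consumers' share ≈ εs / (εs + |εd|) = 2.1 / (2.1 + 0.4) = 0.84.
So consumers bear ≈ 0.84 × $2 = $1.68; suppliers bear $0.32.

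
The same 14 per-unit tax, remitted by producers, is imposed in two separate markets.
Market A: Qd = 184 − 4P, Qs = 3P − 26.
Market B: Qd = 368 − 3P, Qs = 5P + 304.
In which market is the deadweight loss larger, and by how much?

Market A: pre-tax P* = 30, Q* = 64; post-tax Q = 40; deadweight loss = 168.
Market B: pre-tax P* = 8, Q* = 344; post-tax Q = 317.75; deadweight loss = 183.75.
Difference: 168 vs 183.75 → market B is larger by 15.75.

Market B, by 15.75.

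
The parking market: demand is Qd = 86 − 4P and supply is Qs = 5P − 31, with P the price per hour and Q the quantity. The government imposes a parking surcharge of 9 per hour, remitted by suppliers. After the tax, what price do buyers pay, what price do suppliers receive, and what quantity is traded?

Without the tax, 86 − 4P = 5P − 31 gives 9P = 117, so P* = 13 and Q* = 34.
With the tax collected from suppliers, supply shifts: Qs = 5(P − 9) − 31.
New equilibrium: buyers pay 18, suppliers receive 9, Q = 14. (Wedge: Pb − Ps = 9.)
The less price-elastic side of the market bears the larger share of a per-unit tax.

Buyers pay 18; suppliers receive 9; quantity = 14.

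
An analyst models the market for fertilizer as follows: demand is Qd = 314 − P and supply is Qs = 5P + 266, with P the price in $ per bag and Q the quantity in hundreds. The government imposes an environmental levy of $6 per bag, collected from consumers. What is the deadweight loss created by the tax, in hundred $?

Before the tax: set 314 − P = 5P + 266 → P* = $8, Q* = 306.
With the tax collected from consumers, demand (in seller-price terms) shifts: Qd = 314 − (P + 6).
New equilibrium: consumers pay $13, producers receive $7, Q = 301. (Wedge: Pb − Ps = 6.)
Quantity falls by |ΔQ| = |306 − 301| = 5.
DWL = ½ · t · |ΔQ| = ½ · 6 · 5 = $15.

Deadweight loss = $15 hundred.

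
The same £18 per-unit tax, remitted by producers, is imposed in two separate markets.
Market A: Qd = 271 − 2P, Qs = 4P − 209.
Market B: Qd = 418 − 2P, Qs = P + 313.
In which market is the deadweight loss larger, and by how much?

Market A, by £108.

Market A: pre-tax P* = £80, Q* = 111; post-tax Q = 87; deadweight loss = £216.
Market B: pre-tax P* = £35, Q* = 348; post-tax Q = 336; deadweight loss = £108.
Difference: £216 vs £108 → market A is larger by £108.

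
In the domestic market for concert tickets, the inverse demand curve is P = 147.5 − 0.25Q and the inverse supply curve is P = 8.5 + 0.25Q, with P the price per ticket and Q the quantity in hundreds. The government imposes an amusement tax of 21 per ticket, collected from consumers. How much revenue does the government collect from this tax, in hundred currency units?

Tax revenue = 4956 hundred.

Rewrite in direct form: Qd = 590 − 4P and Qs = 4P − 34.
Before the tax: set 590 − 4P = 4P − 34 → P* = 78, Q* = 278.
With the tax collected from consumers, demand (in seller-price terms) shifts: Qd = 590 − 4(P + 21).
New equilibrium: consumers pay 88.5, sellers receive 67.5, Q = 236. (Wedge: Pb − Ps = 21.)
Revenue = t · Q = 21 · 236 = 4956.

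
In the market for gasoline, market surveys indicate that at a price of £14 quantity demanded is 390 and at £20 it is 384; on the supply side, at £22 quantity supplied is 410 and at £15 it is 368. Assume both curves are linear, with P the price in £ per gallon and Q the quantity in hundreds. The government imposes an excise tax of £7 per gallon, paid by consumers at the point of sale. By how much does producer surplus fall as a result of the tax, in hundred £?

Producer surplus falls by £383 hundred.

Demand slope: (384 − 390)/(20 − 14) = -1, so Qd = 404 − P.
Supply slope: (368 − 410)/(15 − 22) = 6, so Qs = 6P + 278.
Without the tax, 404 − P = 6P + 278 gives 7P = 126, so P* = £18 and Q* = 386.
With the tax collected from consumers, demand (in seller-price terms) shifts: Qd = 404 − (P + 7).
New equilibrium: consumers pay £24, suppliers receive £17, Q = 380. (Wedge: Pb − Ps = 7.)
ΔPS is the trapezoid between Q = 380 and Q = 386 of height £1: ½ · (386 + 380) · 1 = £383.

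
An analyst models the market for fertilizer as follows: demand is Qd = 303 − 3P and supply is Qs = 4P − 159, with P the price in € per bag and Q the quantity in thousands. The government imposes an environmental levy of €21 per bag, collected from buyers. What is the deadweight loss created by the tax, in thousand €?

Deadweight loss = €378 thousand.

Without the tax, 303 − 3P = 4P − 159 gives 7P = 462, so P* = €66 and Q* = 105.
With the tax collected from buyers, demand (in seller-price terms) shifts: Qd = 303 − 3(P + 21).
New equilibrium: buyers pay €78, sellers receive €57, Q = 69. (Wedge: Pb − Ps = 21.)
Quantity falls by |ΔQ| = |105 − 69| = 36.
DWL = ½ · t · |ΔQ| = ½ · 21 · 36 = €378.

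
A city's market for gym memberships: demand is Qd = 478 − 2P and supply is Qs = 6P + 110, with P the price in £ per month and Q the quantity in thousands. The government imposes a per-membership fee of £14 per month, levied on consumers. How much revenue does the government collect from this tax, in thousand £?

Tax revenue = £5110 thousand.

Without the tax, 478 − 2P = 6P + 110 gives 8P = 368, so P* = £46 and Q* = 386.
With the tax collected from consumers, demand (in seller-price terms) shifts: Qd = 478 − 2(P + 14).
Solving gives Q = 365 with consumers paying £56.5 and producers receiving £42.5 (the £14 wedge).
Revenue = t · Q = 14 · 365 = £5110.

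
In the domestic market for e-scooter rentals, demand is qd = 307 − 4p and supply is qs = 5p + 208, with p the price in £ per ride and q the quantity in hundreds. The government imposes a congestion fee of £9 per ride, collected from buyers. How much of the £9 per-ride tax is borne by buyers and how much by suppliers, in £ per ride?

Without the tax, 307 − 4p = 5p + 208 gives 9p = 99, so p* = £11 and q* = 263.
With the tax collected from buyers, demand (in seller-price terms) shifts: qd = 307 − 4(p + 9).
Solving gives q = 243 with buyers paying £16 and suppliers receiving £7 (the £9 wedge).
Burden on buyers: £5; on suppliers: £4. (They sum to £9.)
The less price-elastic side of the market bears the larger share of a per-unit tax.

Buyers bear £5 per ride; suppliers bear £4 per ride.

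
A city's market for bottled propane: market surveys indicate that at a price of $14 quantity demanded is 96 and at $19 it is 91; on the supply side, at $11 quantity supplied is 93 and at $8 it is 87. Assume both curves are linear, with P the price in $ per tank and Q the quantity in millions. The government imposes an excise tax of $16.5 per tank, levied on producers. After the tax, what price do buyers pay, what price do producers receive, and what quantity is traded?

Demand slope: (91 − 96)/(19 − 14) = -1, so Qd = 110 − P.
Supply slope: (87 − 93)/(8 − 11) = 2, so Qs = 2P + 71.
Without the tax, 110 − P = 2P + 71 gives 3P = 39, so P* = $13 and Q* = 97.
With the tax collected from producers, supply shifts: Qs = 2(P − 16.5) + 71.
New equilibrium: buyers pay $24, producers receive $7.5, Q = 86. (Wedge: Pb − Ps = 16.5.)
The less price-elastic side of the market bears the larger share of a per-unit tax.

Buyers pay $24; producers receive $7.5; quantity = 86.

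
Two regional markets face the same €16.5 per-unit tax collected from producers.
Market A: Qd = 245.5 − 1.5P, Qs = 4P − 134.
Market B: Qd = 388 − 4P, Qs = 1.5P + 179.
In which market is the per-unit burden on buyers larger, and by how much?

Market A, by €7.5.

Market A: pre-tax P* = €69, Q* = 142; post-tax Q = 124; per-unit burden on buyers = €12.
Market B: pre-tax P* = €38, Q* = 236; post-tax Q = 218; per-unit burden on buyers = €4.5.
Difference: €12 vs €4.5 → market A is larger by €7.5.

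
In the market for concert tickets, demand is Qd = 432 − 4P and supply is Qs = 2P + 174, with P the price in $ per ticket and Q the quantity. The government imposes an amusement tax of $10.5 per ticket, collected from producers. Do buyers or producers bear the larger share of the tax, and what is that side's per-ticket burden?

Producers bear the larger share: $7 per ticket.

Without the tax, 432 − 4P = 2P + 174 gives 6P = 258, so P* = $43 and Q* = 260.
With the tax collected from producers, supply shifts: Qs = 2(P − 10.5) + 174.
Solving gives Q = 246 with buyers paying $46.5 and producers receiving $36 (the $10.5 wedge).
Per-ticket burden: buyers $3.5, producers $7.
Producers take the larger share because supply is less price-elastic here (demand slope 4 vs supply slope 2).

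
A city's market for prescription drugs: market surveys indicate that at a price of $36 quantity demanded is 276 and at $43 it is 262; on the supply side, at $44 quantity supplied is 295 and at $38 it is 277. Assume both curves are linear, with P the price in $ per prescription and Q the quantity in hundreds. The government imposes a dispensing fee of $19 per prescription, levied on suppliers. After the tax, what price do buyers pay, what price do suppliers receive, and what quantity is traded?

Demand slope: (262 − 276)/(43 − 36) = -2, so Qd = 348 − 2P.
Supply slope: (277 − 295)/(38 − 44) = 3, so Qs = 3P + 163.
Before the tax: set 348 − 2P = 3P + 163 → P* = $37, Q* = 274.
With the tax collected from suppliers, supply shifts: Qs = 3(P − 19) + 163.
Solving gives Q = 251.2 with buyers paying $48.4 and suppliers receiving $29.4 (the $19 wedge).
The less price-elastic side of the market bears the larger share of a per-unit tax.

Buyers pay $48.4; suppliers receive $29.4; quantity = 251.2.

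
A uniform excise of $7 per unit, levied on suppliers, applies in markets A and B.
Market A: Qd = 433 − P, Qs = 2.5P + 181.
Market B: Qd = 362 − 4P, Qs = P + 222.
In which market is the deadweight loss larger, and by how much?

Market A: pre-tax P* = $72, Q* = 361; post-tax Q = 356; deadweight loss = $17.5.
Market B: pre-tax P* = $28, Q* = 250; post-tax Q = 244.4; deadweight loss = $19.6.
Difference: $17.5 vs $19.6 → market B is larger by $2.1.

Market B, by $2.1.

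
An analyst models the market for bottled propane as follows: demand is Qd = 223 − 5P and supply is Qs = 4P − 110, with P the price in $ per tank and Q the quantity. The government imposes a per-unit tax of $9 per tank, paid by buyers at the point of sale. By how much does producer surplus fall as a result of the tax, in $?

Without the tax, 223 − 5P = 4P − 110 gives 9P = 333, so P* = $37 and Q* = 38.
With the tax collected from buyers, demand (in seller-price terms) shifts: Qd = 223 − 5(P + 9).
New equilibrium: buyers pay $41, sellers receive $32, Q = 18. (Wedge: Pb − Ps = 9.)
ΔPS is the trapezoid between Q = 18 and Q = 38 of height $5: ½ · (38 + 18) · 5 = $140.

Producer surplus falls by $140.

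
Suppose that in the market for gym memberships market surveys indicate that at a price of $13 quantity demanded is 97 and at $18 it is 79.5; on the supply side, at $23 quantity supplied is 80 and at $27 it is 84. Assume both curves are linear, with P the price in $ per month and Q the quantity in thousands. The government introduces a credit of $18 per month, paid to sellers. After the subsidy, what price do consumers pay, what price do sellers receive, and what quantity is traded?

Consumers pay $15; sellers receive $33; quantity = 90.

Demand slope: (79.5 − 97)/(18 − 13) = -3.5, so Qd = 142.5 − 3.5P.
Supply slope: (84 − 80)/(27 − 23) = 1, so Qs = P + 57.
Without the subsidy, 142.5 − 3.5P = P + 57 gives 4.5P = 85.5, so P* = $19 and Q* = 76.
With a per-unit subsidy paid to sellers, each receives P + 18 per unit sold, so supply becomes Qs = (P + 18) + 57.
Solving gives Q = 90 with consumers paying $15 and sellers receiving $33 (the $18 wedge).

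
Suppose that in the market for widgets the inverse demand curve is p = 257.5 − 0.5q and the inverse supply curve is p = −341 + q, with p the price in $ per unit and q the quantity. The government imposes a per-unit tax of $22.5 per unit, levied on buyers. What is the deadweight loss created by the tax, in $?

Deadweight loss = $168.75.

Inverting to q(p) form: qd = 515 − 2p; qs = p + 341.
Without the tax, 515 − 2p = p + 341 gives 3p = 174, so p* = $58 and q* = 399.
With the tax collected from buyers, demand (in seller-price terms) shifts: qd = 515 − 2(p + 22.5).
Solving gives q = 384 with buyers paying $65.5 and sellers receiving $43 (the $22.5 wedge).
Quantity falls by |ΔQ| = |399 − 384| = 15.
DWL = ½ · t · |ΔQ| = ½ · 22.5 · 15 = $168.75.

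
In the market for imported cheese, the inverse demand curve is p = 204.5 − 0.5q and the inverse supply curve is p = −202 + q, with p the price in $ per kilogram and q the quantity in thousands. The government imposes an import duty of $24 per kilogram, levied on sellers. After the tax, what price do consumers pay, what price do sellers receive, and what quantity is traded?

Consumers pay $77; sellers receive $53; quantity = 255.

Rewrite in direct form: qd = 409 − 2p and qs = p + 202.
Without the tax, 409 − 2p = p + 202 gives 3p = 207, so p* = $69 and q* = 271.
With the tax collected from sellers, supply shifts: qs = (p − 24) + 202.
Solving gives q = 255 with consumers paying $77 and sellers receiving $53 (the $24 wedge).
The less price-elastic side of the market bears the larger share of a per-unit tax.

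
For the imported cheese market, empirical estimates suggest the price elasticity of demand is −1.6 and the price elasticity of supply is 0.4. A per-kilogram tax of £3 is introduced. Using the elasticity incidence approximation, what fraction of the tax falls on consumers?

Consumers' share ≈ 0.2.

Incidence ratio: consumers' share ≈ εs / (εs + |εd|) = 0.4 / (0.4 + 1.6) = 0.2.
Supply is the less elastic side, so consumers bear the smaller share.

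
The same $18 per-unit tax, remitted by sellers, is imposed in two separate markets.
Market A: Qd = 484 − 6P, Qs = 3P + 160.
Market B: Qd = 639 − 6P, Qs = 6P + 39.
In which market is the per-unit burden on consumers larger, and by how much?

Market A: pre-tax P* = $36, Q* = 268; post-tax Q = 232; per-unit burden on consumers = $6.
Market B: pre-tax P* = $50, Q* = 339; post-tax Q = 285; per-unit burden on consumers = $9.
Difference: $6 vs $9 → market B is larger by $3.

Market B, by $3.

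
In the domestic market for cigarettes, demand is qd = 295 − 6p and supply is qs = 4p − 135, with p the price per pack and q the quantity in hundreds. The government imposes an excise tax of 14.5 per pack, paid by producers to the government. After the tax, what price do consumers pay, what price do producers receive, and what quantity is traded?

Without the tax, 295 − 6p = 4p − 135 gives 10p = 430, so p* = 43 and q* = 37.
With the tax collected from producers, supply shifts: qs = 4(p − 14.5) − 135.
Solving gives q = 2.2 with consumers paying 48.8 and producers receiving 34.3 (the 14.5 wedge).

Consumers pay 48.8; producers receive 34.3; quantity = 2.2.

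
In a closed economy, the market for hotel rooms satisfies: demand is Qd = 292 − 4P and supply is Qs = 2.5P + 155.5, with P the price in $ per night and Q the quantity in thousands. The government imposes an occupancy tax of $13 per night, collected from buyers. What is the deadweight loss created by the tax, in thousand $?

Before the tax: set 292 − 4P = 2.5P + 155.5 → P* = $21, Q* = 208.
With the tax collected from buyers, demand (in seller-price terms) shifts: Qd = 292 − 4(P + 13).
New equilibrium: buyers pay $26, suppliers receive $13, Q = 188. (Wedge: Pb − Ps = 13.)
Quantity falls by |ΔQ| = |208 − 188| = 20.
DWL = ½ · t · |ΔQ| = ½ · 13 · 20 = $130.

Deadweight loss = $130 thousand.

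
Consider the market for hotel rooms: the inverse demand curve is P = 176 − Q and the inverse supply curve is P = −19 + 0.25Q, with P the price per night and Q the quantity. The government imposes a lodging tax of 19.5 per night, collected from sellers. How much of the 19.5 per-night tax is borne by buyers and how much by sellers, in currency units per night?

Rewrite in direct form: Qd = 176 − P and Qs = 4P + 76.
Without the tax, 176 − P = 4P + 76 gives 5P = 100, so P* = 20 and Q* = 156.
With the tax collected from sellers, supply shifts: Qs = 4(P − 19.5) + 76.
Solving gives Q = 140.4 with buyers paying 35.6 and sellers receiving 16.1 (the 19.5 wedge).
Burden on buyers: 15.6; on sellers: 3.9. (They sum to 19.5.)

Buyers bear 15.6 per night; sellers bear 3.9 per night.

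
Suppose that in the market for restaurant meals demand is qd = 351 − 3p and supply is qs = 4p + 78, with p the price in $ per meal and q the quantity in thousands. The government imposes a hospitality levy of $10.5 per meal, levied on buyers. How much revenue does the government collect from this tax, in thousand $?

Tax revenue = $2268 thousand.

Without the tax, 351 − 3p = 4p + 78 gives 7p = 273, so p* = $39 and q* = 234.
With the tax collected from buyers, demand (in seller-price terms) shifts: qd = 351 − 3(p + 10.5).
New equilibrium: buyers pay $45, producers receive $34.5, q = 216. (Wedge: pb − ps = 10.5.)
Revenue = t · Q = 10.5 · 216 = $2268.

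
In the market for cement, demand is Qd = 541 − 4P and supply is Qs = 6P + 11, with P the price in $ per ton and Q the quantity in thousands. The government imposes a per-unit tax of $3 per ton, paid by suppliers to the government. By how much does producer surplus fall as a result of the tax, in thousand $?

Without the tax, 541 − 4P = 6P + 11 gives 10P = 530, so P* = $53 and Q* = 329.
With the tax collected from suppliers, supply shifts: Qs = 6(P − 3) + 11.
New equilibrium: consumers pay $54.8, suppliers receive $51.8, Q = 321.8. (Wedge: Pb − Ps = 3.)
ΔPS is the trapezoid between Q = 321.8 and Q = 329 of height $1.2: ½ · (329 + 321.8) · 1.2 = $390.48.

Producer surplus falls by $390.48 thousand.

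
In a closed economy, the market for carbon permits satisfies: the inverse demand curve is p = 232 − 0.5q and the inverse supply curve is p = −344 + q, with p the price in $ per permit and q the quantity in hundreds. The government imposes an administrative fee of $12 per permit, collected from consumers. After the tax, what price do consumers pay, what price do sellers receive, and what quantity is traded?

Rewrite in direct form: qd = 464 − 2p and qs = p + 344.
Before the tax: set 464 − 2p = p + 344 → p* = $40, q* = 384.
With the tax collected from consumers, demand (in seller-price terms) shifts: qd = 464 − 2(p + 12).
New equilibrium: consumers pay $44, sellers receive $32, q = 376. (Wedge: pb − ps = 12.)

Consumers pay $44; sellers receive $32; quantity = 376.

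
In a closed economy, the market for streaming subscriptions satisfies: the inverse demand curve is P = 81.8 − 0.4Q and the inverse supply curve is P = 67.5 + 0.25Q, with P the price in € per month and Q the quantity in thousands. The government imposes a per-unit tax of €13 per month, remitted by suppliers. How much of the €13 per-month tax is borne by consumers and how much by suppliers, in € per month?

Consumers bear €8 per month; suppliers bear €5 per month.

Inverting to Q(P) form: Qd = 204.5 − 2.5P; Qs = 4P − 270.
Without the tax, 204.5 − 2.5P = 4P − 270 gives 6.5P = 474.5, so P* = €73 and Q* = 22.
With the tax collected from suppliers, supply shifts: Qs = 4(P − 13) − 270.
New equilibrium: consumers pay €81, suppliers receive €68, Q = 2. (Wedge: Pb − Ps = 13.)
Burden on consumers: €8; on suppliers: €5. (They sum to €13.)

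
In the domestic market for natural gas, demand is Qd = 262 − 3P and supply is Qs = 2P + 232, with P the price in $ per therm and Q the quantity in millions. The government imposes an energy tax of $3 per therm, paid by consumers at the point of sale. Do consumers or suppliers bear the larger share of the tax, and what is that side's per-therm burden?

Without the tax, 262 − 3P = 2P + 232 gives 5P = 30, so P* = $6 and Q* = 244.
With the tax collected from consumers, demand (in seller-price terms) shifts: Qd = 262 − 3(P + 3).
New equilibrium: consumers pay $7.2, suppliers receive $4.2, Q = 240.4. (Wedge: Pb − Ps = 3.)
Per-therm burden: consumers $1.2, suppliers $1.8.
Suppliers take the larger share because supply is less price-elastic here (demand slope 3 vs supply slope 2).
The less price-elastic side of the market bears the larger share of a per-unit tax.

Suppliers bear the larger share: $1.8 per therm.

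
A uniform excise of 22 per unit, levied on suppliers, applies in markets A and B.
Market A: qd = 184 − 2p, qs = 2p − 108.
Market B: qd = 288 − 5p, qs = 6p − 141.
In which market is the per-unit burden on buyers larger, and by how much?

Market B, by 1.

Market A: pre-tax p* = 73, q* = 38; post-tax q = 16; per-unit burden on buyers = 11.
Market B: pre-tax p* = 39, q* = 93; post-tax q = 33; per-unit burden on buyers = 12.
Difference: 11 vs 12 → market B is larger by 1.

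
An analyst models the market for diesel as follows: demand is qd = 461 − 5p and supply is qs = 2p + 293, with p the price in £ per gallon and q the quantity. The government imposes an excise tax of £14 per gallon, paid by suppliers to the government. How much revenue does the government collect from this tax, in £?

Tax revenue = £4494.

Before the tax: set 461 − 5p = 2p + 293 → p* = £24, q* = 341.
With the tax collected from suppliers, supply shifts: qs = 2(p − 14) + 293.
New equilibrium: consumers pay £28, suppliers receive £14, q = 321. (Wedge: pb − ps = 14.)
Revenue = t · Q = 14 · 321 = £4494.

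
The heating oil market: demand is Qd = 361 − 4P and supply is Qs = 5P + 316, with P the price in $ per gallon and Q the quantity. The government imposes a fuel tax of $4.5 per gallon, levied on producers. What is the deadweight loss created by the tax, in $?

Without the tax, 361 − 4P = 5P + 316 gives 9P = 45, so P* = $5 and Q* = 341.
With the tax collected from producers, supply shifts: Qs = 5(P − 4.5) + 316.
Solving gives Q = 331 with consumers paying $7.5 and producers receiving $3 (the $4.5 wedge).
Quantity falls by |ΔQ| = |341 − 331| = 10.
DWL = ½ · t · |ΔQ| = ½ · 4.5 · 10 = $22.5.

Deadweight loss = $22.5.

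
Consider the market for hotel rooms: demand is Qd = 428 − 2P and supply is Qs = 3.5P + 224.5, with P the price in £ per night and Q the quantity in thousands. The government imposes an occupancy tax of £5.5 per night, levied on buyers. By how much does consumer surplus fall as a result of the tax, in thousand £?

Without the tax, 428 − 2P = 3.5P + 224.5 gives 5.5P = 203.5, so P* = £37 and Q* = 354.
With the tax collected from buyers, demand (in seller-price terms) shifts: Qd = 428 − 2(P + 5.5).
Solving gives Q = 347 with buyers paying £40.5 and suppliers receiving £35 (the £5.5 wedge).
ΔCS is the trapezoid between Q = 347 and Q = 354 of height £3.5: ½ · (354 + 347) · 3.5 = £1226.75.

Consumer surplus falls by £1226.75 thousand.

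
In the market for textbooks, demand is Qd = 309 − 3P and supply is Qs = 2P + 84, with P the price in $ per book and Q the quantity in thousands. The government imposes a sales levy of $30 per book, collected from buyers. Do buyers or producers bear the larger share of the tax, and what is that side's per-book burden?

Producers bear the larger share: $18 per book.

Without the tax, 309 − 3P = 2P + 84 gives 5P = 225, so P* = $45 and Q* = 174.
With the tax collected from buyers, demand (in seller-price terms) shifts: Qd = 309 − 3(P + 30).
Solving gives Q = 138 with buyers paying $57 and producers receiving $27 (the $30 wedge).
Per-book burden: buyers $12, producers $18.
Producers take the larger share because supply is less price-elastic here (demand slope 3 vs supply slope 2).
The less price-elastic side of the market bears the larger share of a per-unit tax.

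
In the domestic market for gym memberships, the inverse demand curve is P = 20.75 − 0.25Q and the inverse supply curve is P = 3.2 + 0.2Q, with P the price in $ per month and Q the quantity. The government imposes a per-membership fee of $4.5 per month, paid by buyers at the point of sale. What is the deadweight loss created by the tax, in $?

Deadweight loss = $22.5.

Inverting to Q(P) form: Qd = 83 − 4P; Qs = 5P − 16.
Before the tax: set 83 − 4P = 5P − 16 → P* = $11, Q* = 39.
With the tax collected from buyers, demand (in seller-price terms) shifts: Qd = 83 − 4(P + 4.5).
New equilibrium: buyers pay $13.5, producers receive $9, Q = 29. (Wedge: Pb − Ps = 4.5.)
Quantity falls by |ΔQ| = |39 − 29| = 10.
DWL = ½ · t · |ΔQ| = ½ · 4.5 · 10 = $22.5.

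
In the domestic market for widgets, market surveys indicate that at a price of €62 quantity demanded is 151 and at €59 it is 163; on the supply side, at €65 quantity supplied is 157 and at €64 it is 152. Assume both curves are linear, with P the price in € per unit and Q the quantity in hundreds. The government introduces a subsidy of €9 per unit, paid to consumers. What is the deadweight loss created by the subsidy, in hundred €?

Demand slope: (163 − 151)/(59 − 62) = -4, so Qd = 399 − 4P.
Supply slope: (152 − 157)/(64 − 65) = 5, so Qs = 5P − 168.
Before the subsidy: set 399 − 4P = 5P − 168 → P* = €63, Q* = 147.
With a per-unit subsidy paid to consumers, each effectively pays P − 9, so demand becomes Qd = 399 − 4(P − 9).
New equilibrium: consumers pay €58, sellers receive €67, Q = 167. (Wedge: Pb − Ps = −9.)
Quantity rises by |ΔQ| = |147 − 167| = 20.
DWL = ½ · t · |ΔQ| = ½ · 9 · 20 = €90.

Deadweight loss = €90 hundred.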